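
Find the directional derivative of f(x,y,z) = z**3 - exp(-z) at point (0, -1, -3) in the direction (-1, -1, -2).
sqrt(6)*(-27 - exp(3))/3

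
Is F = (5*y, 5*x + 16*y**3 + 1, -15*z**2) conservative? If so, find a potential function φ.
Yes, F is conservative. φ = 5*x*y + 4*y**4 + y - 5*z**3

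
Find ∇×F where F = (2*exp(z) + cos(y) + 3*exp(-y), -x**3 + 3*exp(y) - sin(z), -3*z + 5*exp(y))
(5*exp(y) + cos(z), 2*exp(z), -3*x**2 + sin(y) + 3*exp(-y))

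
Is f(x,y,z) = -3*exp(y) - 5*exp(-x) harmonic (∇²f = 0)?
No, ∇²f = -3*exp(y) - 5*exp(-x)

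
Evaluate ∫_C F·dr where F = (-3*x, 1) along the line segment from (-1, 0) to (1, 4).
4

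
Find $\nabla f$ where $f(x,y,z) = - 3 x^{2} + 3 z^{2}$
(-6*x, 0, 6*z)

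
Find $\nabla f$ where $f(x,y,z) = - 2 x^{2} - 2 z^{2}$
(-4*x, 0, -4*z)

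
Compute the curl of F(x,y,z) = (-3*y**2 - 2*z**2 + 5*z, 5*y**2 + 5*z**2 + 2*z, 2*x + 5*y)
(3 - 10*z, 3 - 4*z, 6*y)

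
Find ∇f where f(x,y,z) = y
(0, 1, 0)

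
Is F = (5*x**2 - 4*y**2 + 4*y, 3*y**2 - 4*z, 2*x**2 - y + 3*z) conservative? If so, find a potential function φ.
No, ∇×F = (3, -4*x, 8*y - 4) ≠ 0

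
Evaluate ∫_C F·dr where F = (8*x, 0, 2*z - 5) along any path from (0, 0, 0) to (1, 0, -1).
10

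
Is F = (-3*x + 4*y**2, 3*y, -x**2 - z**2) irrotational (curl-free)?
No, ∇×F = (0, 2*x, -8*y)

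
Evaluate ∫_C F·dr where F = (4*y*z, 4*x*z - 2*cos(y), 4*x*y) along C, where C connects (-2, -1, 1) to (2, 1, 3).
16 - 4*sin(1)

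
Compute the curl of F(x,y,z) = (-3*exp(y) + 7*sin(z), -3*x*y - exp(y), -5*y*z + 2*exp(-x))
(-5*z, 7*cos(z) + 2*exp(-x), -3*y + 3*exp(y))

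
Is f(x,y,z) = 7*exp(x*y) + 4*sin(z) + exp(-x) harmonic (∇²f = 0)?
No, ∇²f = 7*x**2*exp(x*y) + 7*y**2*exp(x*y) - 4*sin(z) + exp(-x)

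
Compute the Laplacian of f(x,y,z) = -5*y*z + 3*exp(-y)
3*exp(-y)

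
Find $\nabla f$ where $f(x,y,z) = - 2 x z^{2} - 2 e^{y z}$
(-2*z**2, -2*z*exp(y*z), -4*x*z - 2*y*exp(y*z))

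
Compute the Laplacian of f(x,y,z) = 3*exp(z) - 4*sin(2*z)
3*exp(z) + 16*sin(2*z)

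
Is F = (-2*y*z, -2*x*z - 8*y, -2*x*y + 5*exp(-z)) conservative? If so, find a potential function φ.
Yes, F is conservative. φ = -2*x*y*z - 4*y**2 - 5*exp(-z)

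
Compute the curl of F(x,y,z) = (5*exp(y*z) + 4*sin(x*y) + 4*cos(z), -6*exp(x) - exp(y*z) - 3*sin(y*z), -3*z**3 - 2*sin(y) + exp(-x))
(y*exp(y*z) + 3*y*cos(y*z) - 2*cos(y), 5*y*exp(y*z) - 4*sin(z) + exp(-x), -4*x*cos(x*y) - 5*z*exp(y*z) - 6*exp(x))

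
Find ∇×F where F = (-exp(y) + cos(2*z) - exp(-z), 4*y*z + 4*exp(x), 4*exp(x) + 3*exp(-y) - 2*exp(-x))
(-4*y - 3*exp(-y), -4*exp(x) - 2*sin(2*z) + exp(-z) - 2*exp(-x), 4*exp(x) + exp(y))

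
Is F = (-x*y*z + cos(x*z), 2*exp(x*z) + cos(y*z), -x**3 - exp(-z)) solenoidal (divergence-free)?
No, ∇·F = (-z*(y + sin(x*z) + sin(y*z))*exp(z) + 1)*exp(-z)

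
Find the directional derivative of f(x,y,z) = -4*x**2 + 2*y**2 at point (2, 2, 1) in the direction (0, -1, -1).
-4*sqrt(2)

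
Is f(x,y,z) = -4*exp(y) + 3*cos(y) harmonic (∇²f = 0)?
No, ∇²f = -4*exp(y) - 3*cos(y)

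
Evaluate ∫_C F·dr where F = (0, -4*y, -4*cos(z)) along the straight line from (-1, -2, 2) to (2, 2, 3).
-4*sin(3) + 4*sin(2)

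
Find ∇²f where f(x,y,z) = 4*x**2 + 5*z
8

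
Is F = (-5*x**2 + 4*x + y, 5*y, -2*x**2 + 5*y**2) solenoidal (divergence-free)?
No, ∇·F = 9 - 10*x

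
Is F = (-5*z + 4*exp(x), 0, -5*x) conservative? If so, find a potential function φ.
Yes, F is conservative. φ = -5*x*z + 4*exp(x)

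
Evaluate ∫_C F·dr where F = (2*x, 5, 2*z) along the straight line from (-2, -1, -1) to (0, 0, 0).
0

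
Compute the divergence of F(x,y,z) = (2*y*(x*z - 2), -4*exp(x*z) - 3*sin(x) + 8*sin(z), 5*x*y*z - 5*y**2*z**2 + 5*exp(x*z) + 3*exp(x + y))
5*x*y + 5*x*exp(x*z) - 10*y**2*z + 2*y*z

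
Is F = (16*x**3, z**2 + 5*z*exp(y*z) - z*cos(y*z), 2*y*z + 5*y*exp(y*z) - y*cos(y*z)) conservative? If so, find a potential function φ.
Yes, F is conservative. φ = 4*x**4 + y*z**2 + 5*exp(y*z) - sin(y*z)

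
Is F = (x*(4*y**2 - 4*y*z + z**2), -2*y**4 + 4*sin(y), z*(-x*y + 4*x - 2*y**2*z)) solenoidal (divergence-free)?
No, ∇·F = -x*y + 4*x - 8*y**3 - 4*y**2*z + 4*y**2 - 4*y*z + z**2 + 4*cos(y)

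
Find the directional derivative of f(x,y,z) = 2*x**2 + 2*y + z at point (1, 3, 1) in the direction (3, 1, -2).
6*sqrt(14)/7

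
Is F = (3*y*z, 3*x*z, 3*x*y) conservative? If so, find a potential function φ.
Yes, F is conservative. φ = 3*x*y*z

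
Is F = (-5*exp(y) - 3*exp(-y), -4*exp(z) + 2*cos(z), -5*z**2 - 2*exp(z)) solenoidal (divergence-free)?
No, ∇·F = -10*z - 2*exp(z)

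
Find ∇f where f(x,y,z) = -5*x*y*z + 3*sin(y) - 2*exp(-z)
(-5*y*z, -5*x*z + 3*cos(y), -5*x*y + 2*exp(-z))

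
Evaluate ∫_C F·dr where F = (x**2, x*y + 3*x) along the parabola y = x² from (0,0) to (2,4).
472/15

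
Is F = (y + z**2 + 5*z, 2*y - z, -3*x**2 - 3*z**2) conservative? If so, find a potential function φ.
No, ∇×F = (1, 6*x + 2*z + 5, -1) ≠ 0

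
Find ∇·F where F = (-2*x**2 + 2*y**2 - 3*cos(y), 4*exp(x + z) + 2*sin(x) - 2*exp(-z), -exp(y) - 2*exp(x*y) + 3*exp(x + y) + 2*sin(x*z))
2*x*(cos(x*z) - 2)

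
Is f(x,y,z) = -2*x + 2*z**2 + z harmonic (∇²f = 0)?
No, ∇²f = 4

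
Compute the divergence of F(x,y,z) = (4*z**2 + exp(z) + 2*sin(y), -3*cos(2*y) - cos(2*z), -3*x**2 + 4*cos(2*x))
6*sin(2*y)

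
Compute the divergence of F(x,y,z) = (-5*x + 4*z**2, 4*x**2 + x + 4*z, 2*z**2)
4*z - 5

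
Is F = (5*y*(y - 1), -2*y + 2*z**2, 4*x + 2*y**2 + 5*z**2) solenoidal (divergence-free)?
No, ∇·F = 10*z - 2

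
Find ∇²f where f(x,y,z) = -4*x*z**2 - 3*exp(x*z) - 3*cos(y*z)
-3*x**2*exp(x*z) - 8*x + 3*y**2*cos(y*z) - 3*z**2*exp(x*z) + 3*z**2*cos(y*z)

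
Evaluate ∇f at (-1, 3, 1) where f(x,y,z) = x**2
(-2, 0, 0)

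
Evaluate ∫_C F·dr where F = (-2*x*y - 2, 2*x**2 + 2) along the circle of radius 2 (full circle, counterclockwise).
0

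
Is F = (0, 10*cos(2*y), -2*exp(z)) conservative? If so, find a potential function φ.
Yes, F is conservative. φ = -2*exp(z) + 5*sin(2*y)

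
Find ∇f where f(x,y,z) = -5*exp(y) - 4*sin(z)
(0, -5*exp(y), -4*cos(z))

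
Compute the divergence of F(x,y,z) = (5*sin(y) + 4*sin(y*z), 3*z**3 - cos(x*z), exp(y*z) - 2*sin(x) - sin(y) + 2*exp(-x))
y*exp(y*z)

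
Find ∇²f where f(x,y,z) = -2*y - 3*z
0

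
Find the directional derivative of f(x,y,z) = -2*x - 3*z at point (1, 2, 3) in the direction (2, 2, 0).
-sqrt(2)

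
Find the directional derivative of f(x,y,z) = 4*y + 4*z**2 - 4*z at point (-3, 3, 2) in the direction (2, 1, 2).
28/3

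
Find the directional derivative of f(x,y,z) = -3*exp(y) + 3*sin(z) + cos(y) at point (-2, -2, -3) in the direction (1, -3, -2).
3*sqrt(14)*(-exp(2)*sin(2) + 3 - 2*exp(2)*cos(3))*exp(-2)/14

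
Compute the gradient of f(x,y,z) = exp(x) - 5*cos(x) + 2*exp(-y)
(exp(x) + 5*sin(x), -2*exp(-y), 0)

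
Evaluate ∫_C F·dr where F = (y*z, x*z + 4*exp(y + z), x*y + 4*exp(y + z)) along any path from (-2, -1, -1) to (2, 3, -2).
-10 - 4*exp(-2) + 4*E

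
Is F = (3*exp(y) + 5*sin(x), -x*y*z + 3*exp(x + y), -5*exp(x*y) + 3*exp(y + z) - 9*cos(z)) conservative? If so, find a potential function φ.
No, ∇×F = (x*y - 5*x*exp(x*y) + 3*exp(y + z), 5*y*exp(x*y), -y*z - 3*exp(y) + 3*exp(x + y)) ≠ 0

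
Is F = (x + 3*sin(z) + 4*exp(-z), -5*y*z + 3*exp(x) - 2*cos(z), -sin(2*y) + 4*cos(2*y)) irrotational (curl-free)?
No, ∇×F = (5*y - 8*sin(2*y) - 2*sin(z) - 2*cos(2*y), 3*cos(z) - 4*exp(-z), 3*exp(x))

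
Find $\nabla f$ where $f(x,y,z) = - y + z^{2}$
(0, -1, 2*z)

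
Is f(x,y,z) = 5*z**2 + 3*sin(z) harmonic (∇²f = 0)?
No, ∇²f = 10 - 3*sin(z)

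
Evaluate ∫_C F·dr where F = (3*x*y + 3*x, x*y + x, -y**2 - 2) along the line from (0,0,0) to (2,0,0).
6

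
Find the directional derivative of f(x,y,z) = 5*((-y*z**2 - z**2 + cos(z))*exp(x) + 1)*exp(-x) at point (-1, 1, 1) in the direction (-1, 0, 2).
sqrt(5)*(-8 - 2*sin(1) + E)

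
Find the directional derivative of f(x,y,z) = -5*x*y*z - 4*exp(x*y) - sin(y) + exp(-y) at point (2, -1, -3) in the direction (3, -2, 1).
sqrt(14)*(2*(-30 + cos(1) + E)*exp(2) - 35*exp(2) + 28)*exp(-2)/14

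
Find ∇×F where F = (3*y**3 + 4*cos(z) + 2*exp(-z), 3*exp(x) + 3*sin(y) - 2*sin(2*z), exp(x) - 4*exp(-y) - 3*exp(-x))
(4*cos(2*z) + 4*exp(-y), -exp(x) - 4*sin(z) - 2*exp(-z) - 3*exp(-x), -9*y**2 + 3*exp(x))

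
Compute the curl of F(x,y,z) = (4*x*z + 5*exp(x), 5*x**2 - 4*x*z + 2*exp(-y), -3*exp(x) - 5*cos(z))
(4*x, 4*x + 3*exp(x), 10*x - 4*z)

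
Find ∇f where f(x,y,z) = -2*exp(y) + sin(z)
(0, -2*exp(y), cos(z))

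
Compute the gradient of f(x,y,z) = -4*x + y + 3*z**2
(-4, 1, 6*z)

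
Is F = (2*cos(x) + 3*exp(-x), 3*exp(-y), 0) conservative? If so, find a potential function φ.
Yes, F is conservative. φ = 2*sin(x) - 3*exp(-y) - 3*exp(-x)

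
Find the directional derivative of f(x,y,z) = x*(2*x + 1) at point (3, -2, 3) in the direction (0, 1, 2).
0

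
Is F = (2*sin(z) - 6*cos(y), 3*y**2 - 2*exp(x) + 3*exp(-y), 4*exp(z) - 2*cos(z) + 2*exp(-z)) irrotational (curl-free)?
No, ∇×F = (0, 2*cos(z), -2*exp(x) - 6*sin(y))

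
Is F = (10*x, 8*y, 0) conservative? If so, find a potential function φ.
Yes, F is conservative. φ = 5*x**2 + 4*y**2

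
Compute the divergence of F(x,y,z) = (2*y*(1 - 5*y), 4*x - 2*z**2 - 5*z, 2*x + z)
1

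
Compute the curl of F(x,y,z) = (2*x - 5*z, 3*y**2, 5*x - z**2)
(0, -10, 0)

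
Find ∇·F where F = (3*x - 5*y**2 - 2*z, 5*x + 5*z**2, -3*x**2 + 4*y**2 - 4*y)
3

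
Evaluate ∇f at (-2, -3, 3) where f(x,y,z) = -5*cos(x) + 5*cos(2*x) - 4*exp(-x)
(10*sin(4) - 5*sin(2) + 4*exp(2), 0, 0)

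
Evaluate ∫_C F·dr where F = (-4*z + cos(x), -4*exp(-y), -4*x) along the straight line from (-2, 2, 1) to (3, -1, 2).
-32 - 4*exp(-2) + sin(3) + sin(2) + 4*E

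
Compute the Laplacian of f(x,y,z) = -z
0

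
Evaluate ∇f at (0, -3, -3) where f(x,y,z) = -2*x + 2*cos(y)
(-2, 2*sin(3), 0)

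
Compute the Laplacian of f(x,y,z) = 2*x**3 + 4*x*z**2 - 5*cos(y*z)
20*x + 5*y**2*cos(y*z) + 5*z**2*cos(y*z)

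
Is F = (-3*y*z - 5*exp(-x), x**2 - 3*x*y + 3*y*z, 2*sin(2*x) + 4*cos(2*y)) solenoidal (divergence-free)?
No, ∇·F = -3*x + 3*z + 5*exp(-x)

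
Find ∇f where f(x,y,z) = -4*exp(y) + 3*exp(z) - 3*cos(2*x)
(6*sin(2*x), -4*exp(y), 3*exp(z))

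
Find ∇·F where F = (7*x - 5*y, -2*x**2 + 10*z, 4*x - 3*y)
7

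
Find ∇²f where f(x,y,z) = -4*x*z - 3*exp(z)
-3*exp(z)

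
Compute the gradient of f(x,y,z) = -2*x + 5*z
(-2, 0, 5)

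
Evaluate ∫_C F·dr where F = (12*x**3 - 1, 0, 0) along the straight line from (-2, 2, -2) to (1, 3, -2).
-48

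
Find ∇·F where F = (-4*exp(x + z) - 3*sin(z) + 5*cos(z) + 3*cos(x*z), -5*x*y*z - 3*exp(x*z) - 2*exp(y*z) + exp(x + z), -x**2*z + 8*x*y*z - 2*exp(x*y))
-x**2 + 8*x*y - 5*x*z - 2*z*exp(y*z) - 3*z*sin(x*z) - 4*exp(x + z)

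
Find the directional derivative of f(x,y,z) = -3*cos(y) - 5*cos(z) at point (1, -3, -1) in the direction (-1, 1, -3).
3*sqrt(11)*(-sin(3) + 5*sin(1))/11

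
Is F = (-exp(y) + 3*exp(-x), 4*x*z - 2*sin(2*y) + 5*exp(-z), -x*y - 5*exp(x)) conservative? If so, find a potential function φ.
No, ∇×F = (-5*x + 5*exp(-z), y + 5*exp(x), 4*z + exp(y)) ≠ 0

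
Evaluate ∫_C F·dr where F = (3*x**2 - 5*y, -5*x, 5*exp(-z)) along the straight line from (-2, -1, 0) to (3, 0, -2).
50 - 5*exp(2)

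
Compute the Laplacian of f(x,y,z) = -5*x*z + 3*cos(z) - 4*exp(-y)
-3*cos(z) - 4*exp(-y)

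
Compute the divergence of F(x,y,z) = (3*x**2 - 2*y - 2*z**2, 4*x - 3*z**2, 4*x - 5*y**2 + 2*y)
6*x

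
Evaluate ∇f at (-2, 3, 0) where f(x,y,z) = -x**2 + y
(4, 1, 0)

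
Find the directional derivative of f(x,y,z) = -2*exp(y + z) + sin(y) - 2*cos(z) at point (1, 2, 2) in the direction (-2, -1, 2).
-2*exp(4)/3 - cos(2)/3 + 4*sin(2)/3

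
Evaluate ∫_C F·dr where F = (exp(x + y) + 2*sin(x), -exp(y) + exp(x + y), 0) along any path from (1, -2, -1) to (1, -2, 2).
0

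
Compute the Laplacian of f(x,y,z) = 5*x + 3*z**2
6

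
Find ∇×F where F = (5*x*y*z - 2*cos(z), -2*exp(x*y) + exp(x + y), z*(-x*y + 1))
(-x*z, 5*x*y + y*z + 2*sin(z), -5*x*z - 2*y*exp(x*y) + exp(x + y))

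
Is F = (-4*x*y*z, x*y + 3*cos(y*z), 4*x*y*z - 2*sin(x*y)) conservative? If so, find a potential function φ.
No, ∇×F = (4*x*z - 2*x*cos(x*y) + 3*y*sin(y*z), 2*y*(-2*x - 2*z + cos(x*y)), 4*x*z + y) ≠ 0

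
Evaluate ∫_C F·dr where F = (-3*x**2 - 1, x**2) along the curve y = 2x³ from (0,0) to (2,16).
142/5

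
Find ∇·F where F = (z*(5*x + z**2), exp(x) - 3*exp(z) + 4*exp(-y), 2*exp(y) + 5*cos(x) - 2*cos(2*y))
5*z - 4*exp(-y)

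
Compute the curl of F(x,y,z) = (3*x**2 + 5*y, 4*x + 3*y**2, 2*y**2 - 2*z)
(4*y, 0, -1)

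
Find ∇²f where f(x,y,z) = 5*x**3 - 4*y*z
30*x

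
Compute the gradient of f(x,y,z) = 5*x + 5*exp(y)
(5, 5*exp(y), 0)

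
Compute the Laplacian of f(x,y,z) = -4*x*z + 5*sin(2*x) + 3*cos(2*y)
-20*sin(2*x) - 12*cos(2*y)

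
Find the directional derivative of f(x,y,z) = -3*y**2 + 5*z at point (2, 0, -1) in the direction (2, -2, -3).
-15*sqrt(17)/17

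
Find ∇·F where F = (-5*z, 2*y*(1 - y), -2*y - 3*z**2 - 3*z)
-4*y - 6*z - 1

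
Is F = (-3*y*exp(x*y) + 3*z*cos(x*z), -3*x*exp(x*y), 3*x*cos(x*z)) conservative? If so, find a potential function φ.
Yes, F is conservative. φ = -3*exp(x*y) + 3*sin(x*z)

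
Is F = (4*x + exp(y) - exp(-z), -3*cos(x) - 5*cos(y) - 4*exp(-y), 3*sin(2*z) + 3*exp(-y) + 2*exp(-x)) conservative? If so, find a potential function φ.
No, ∇×F = (-3*exp(-y), exp(-z) + 2*exp(-x), -exp(y) + 3*sin(x)) ≠ 0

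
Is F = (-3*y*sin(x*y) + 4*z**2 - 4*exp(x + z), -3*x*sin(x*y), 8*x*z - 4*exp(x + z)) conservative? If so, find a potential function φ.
Yes, F is conservative. φ = 4*x*z**2 - 4*exp(x + z) + 3*cos(x*y)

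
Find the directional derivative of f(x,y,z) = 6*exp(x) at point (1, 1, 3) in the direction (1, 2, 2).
2*E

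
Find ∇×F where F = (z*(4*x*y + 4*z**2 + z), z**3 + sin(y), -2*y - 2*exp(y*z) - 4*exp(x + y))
(-3*z**2 - 2*z*exp(y*z) - 4*exp(x + y) - 2, 4*x*y + 12*z**2 + 2*z + 4*exp(x + y), -4*x*z)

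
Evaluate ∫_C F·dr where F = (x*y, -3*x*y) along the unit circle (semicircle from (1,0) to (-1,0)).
-2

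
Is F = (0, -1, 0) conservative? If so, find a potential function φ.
Yes, F is conservative. φ = -y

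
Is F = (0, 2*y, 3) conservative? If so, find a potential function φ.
Yes, F is conservative. φ = y**2 + 3*z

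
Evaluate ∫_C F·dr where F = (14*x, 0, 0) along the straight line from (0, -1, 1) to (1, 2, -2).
7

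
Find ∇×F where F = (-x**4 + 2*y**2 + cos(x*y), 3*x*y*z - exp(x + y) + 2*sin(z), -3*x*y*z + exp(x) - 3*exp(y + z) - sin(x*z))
(-3*x*y - 3*x*z - 3*exp(y + z) - 2*cos(z), 3*y*z + z*cos(x*z) - exp(x), x*sin(x*y) + 3*y*z - 4*y - exp(x + y))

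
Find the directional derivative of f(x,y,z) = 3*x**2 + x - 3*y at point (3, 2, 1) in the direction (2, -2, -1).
44/3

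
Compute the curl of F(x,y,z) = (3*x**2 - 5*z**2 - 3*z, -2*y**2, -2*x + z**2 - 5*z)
(0, -10*z - 1, 0)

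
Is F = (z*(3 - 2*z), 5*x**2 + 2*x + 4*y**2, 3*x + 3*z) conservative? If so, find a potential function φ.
No, ∇×F = (0, -4*z, 10*x + 2) ≠ 0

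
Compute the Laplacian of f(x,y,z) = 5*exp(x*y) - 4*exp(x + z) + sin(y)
5*x**2*exp(x*y) + 5*y**2*exp(x*y) - 8*exp(x + z) - sin(y)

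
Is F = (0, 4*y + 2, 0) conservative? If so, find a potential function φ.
Yes, F is conservative. φ = 2*y*(y + 1)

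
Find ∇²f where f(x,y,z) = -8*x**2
-16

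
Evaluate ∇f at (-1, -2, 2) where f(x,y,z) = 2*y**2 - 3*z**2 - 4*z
(0, -8, -16)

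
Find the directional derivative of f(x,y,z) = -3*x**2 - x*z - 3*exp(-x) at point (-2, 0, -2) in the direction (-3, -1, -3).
3*sqrt(19)*(-3*exp(2) - 16)/19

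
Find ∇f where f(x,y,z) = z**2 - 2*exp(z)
(0, 0, 2*z - 2*exp(z))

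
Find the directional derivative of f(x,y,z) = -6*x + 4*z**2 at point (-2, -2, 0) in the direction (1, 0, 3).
-3*sqrt(10)/5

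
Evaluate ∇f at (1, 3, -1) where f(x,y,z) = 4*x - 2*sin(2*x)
(8*sin(1)**2, 0, 0)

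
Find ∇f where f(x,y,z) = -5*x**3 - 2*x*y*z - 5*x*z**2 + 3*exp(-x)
(-15*x**2 - 2*y*z - 5*z**2 - 3*exp(-x), -2*x*z, 2*x*(-y - 5*z))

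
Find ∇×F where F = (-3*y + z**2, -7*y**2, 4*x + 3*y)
(3, 2*z - 4, 3)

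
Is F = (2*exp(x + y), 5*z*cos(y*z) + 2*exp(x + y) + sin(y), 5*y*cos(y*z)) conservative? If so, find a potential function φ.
Yes, F is conservative. φ = 2*exp(x + y) + 5*sin(y*z) - cos(y)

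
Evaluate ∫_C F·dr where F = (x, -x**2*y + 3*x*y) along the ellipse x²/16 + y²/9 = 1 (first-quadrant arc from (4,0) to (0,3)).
-8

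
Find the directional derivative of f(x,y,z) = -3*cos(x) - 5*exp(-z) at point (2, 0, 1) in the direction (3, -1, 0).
9*sqrt(10)*sin(2)/10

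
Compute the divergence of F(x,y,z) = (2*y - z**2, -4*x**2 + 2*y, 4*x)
2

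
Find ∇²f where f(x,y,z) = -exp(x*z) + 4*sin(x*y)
-x**2*exp(x*z) - 4*x**2*sin(x*y) - 4*y**2*sin(x*y) - z**2*exp(x*z)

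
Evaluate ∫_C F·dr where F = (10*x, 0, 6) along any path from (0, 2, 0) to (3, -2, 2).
57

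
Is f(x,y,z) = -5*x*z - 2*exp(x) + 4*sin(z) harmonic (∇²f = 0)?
No, ∇²f = -2*exp(x) - 4*sin(z)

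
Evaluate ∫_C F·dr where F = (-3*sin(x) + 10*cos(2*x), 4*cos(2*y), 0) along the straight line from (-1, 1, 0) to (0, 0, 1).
-3*cos(1) + 3*sin(2) + 3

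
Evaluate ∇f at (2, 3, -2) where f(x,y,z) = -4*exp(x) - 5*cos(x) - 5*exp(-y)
(-4*exp(2) + 5*sin(2), 5*exp(-3), 0)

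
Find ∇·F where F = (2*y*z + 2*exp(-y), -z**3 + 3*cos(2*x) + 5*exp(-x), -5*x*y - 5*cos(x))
0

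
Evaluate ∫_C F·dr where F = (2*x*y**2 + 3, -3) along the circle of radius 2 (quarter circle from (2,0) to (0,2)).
-20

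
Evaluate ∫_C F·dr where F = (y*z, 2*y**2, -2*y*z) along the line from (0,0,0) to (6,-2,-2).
8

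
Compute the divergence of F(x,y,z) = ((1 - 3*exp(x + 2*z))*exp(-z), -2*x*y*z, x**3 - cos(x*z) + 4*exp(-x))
-2*x*z + x*sin(x*z) - 3*exp(x + z)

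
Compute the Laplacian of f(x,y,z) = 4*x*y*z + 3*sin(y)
-3*sin(y)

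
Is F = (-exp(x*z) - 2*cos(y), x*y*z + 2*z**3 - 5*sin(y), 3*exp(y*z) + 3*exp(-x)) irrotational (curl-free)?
No, ∇×F = (-x*y - 6*z**2 + 3*z*exp(y*z), -x*exp(x*z) + 3*exp(-x), y*z - 2*sin(y))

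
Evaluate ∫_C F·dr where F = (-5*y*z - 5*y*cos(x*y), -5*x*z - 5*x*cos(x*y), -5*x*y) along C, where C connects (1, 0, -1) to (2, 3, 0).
-5*sin(6)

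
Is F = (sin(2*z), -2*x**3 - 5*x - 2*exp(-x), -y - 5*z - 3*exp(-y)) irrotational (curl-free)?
No, ∇×F = (-1 + 3*exp(-y), 2*cos(2*z), -6*x**2 - 5 + 2*exp(-x))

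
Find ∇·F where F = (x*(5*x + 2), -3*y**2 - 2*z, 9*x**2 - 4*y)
10*x - 6*y + 2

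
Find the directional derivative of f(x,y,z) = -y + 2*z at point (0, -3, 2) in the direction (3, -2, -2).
-2*sqrt(17)/17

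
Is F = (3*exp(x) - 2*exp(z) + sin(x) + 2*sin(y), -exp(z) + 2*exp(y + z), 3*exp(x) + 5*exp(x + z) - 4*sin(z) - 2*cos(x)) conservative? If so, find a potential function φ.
No, ∇×F = (exp(z) - 2*exp(y + z), -3*exp(x) - 2*exp(z) - 5*exp(x + z) - 2*sin(x), -2*cos(y)) ≠ 0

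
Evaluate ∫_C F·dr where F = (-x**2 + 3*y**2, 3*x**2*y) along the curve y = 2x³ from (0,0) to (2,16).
28744/21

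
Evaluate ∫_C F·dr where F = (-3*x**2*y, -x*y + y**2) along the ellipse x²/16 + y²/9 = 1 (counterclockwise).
144*pi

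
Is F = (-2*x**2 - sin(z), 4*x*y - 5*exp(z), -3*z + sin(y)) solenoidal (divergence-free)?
No, ∇·F = -3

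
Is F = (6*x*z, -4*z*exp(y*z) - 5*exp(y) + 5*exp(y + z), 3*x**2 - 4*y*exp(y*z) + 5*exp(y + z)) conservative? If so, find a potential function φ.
Yes, F is conservative. φ = 3*x**2*z - 5*exp(y) - 4*exp(y*z) + 5*exp(y + z)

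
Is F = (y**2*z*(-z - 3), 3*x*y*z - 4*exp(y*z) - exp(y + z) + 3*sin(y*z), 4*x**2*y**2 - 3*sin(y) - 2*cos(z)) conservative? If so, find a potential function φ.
No, ∇×F = (8*x**2*y - 3*x*y + 4*y*exp(y*z) - 3*y*cos(y*z) + exp(y + z) - 3*cos(y), y**2*(-8*x - 2*z - 3), y*z*(2*z + 9)) ≠ 0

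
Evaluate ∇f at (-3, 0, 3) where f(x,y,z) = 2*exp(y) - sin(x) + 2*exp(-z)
(-cos(3), 2, -2*exp(-3))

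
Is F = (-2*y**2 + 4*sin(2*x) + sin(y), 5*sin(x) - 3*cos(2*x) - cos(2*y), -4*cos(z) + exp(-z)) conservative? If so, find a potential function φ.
No, ∇×F = (0, 0, 4*y + 6*sin(2*x) + 5*cos(x) - cos(y)) ≠ 0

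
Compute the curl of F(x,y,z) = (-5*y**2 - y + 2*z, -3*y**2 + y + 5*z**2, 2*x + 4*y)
(4 - 10*z, 0, 10*y + 1)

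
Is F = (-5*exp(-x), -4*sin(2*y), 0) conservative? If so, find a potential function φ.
Yes, F is conservative. φ = 2*cos(2*y) + 5*exp(-x)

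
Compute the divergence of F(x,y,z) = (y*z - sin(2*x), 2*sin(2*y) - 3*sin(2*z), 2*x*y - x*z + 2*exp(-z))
-x - 2*cos(2*x) + 4*cos(2*y) - 2*exp(-z)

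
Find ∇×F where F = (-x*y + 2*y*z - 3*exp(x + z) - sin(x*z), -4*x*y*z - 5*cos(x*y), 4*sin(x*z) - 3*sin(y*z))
(4*x*y - 3*z*cos(y*z), -x*cos(x*z) + 2*y - 4*z*cos(x*z) - 3*exp(x + z), x - 4*y*z + 5*y*sin(x*y) - 2*z)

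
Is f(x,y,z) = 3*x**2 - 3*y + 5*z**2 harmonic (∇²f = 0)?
No, ∇²f = 16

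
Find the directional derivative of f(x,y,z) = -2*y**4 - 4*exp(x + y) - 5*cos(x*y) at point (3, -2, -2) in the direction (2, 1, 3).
sqrt(14)*(-12*E + 5*sin(6) + 64)/14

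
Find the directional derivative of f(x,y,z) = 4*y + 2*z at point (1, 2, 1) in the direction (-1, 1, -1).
2*sqrt(3)/3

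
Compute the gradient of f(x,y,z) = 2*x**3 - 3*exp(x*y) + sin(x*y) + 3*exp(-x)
(6*x**2 - 3*y*exp(x*y) + y*cos(x*y) - 3*exp(-x), x*(-3*exp(x*y) + cos(x*y)), 0)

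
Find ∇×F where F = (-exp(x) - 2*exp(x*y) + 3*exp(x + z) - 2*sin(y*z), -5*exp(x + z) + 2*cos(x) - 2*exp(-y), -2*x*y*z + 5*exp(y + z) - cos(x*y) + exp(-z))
(-2*x*z + x*sin(x*y) + 5*exp(x + z) + 5*exp(y + z), 2*y*z - y*sin(x*y) - 2*y*cos(y*z) + 3*exp(x + z), 2*x*exp(x*y) + 2*z*cos(y*z) - 5*exp(x + z) - 2*sin(x))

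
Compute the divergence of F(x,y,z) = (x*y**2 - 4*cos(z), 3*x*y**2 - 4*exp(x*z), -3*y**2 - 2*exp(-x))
y*(6*x + y)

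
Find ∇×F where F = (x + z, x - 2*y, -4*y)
(-4, 1, 1)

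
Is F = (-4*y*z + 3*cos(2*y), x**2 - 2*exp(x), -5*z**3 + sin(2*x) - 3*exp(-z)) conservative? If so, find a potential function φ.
No, ∇×F = (0, -4*y - 2*cos(2*x), 2*x + 4*z - 2*exp(x) + 6*sin(2*y)) ≠ 0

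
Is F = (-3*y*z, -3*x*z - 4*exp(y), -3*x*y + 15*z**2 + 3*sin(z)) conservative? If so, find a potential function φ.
Yes, F is conservative. φ = -3*x*y*z + 5*z**3 - 4*exp(y) - 3*cos(z)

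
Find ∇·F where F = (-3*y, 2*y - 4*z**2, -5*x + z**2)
2*z + 2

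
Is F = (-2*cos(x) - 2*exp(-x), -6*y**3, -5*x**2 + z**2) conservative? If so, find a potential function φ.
No, ∇×F = (0, 10*x, 0) ≠ 0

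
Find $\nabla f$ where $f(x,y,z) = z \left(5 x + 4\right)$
(5*z, 0, 5*x + 4)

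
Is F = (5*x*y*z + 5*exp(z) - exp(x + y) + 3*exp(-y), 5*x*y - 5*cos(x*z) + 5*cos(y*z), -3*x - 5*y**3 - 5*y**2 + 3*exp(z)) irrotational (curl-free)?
No, ∇×F = (-5*x*sin(x*z) - 15*y**2 + 5*y*sin(y*z) - 10*y, 5*x*y + 5*exp(z) + 3, -5*x*z + 5*y + 5*z*sin(x*z) + exp(x + y) + 3*exp(-y))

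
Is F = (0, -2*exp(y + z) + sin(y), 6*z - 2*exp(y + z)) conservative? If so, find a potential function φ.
Yes, F is conservative. φ = 3*z**2 - 2*exp(y + z) - cos(y)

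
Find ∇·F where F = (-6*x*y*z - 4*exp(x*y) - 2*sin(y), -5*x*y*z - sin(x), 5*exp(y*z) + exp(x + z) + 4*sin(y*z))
-5*x*z - 6*y*z - 4*y*exp(x*y) + 5*y*exp(y*z) + 4*y*cos(y*z) + exp(x + z)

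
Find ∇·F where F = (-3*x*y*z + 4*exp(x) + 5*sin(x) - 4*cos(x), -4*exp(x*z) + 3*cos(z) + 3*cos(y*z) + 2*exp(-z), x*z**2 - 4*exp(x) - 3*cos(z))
2*x*z - 3*y*z - 3*z*sin(y*z) + 4*exp(x) + 4*sin(x) + 3*sin(z) + 5*cos(x)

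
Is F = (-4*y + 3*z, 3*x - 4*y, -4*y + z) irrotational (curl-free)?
No, ∇×F = (-4, 3, 7)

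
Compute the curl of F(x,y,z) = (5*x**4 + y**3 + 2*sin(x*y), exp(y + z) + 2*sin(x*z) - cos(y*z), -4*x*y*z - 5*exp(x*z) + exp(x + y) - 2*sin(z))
(-4*x*z - 2*x*cos(x*z) - y*sin(y*z) + exp(x + y) - exp(y + z), 4*y*z + 5*z*exp(x*z) - exp(x + y), -2*x*cos(x*y) - 3*y**2 + 2*z*cos(x*z))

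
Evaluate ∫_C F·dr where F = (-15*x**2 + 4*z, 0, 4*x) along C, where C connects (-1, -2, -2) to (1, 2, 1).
-14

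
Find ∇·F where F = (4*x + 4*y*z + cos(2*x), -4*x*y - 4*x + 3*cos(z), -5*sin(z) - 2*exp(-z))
-4*x - 2*sin(2*x) - 5*cos(z) + 4 + 2*exp(-z)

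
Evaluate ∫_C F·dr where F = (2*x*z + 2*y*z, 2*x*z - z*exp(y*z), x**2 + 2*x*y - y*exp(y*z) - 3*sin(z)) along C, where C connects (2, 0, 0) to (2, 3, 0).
0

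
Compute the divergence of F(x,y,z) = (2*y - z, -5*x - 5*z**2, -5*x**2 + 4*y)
0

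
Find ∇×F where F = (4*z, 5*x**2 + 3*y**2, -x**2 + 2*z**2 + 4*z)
(0, 2*x + 4, 10*x)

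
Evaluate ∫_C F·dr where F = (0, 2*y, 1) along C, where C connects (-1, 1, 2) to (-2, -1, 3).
1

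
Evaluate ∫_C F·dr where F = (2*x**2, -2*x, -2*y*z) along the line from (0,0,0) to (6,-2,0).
156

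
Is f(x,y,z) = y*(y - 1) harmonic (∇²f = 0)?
No, ∇²f = 2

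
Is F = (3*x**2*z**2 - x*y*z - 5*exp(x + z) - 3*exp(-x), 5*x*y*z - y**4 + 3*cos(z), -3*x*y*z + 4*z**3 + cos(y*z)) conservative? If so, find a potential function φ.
No, ∇×F = (-5*x*y - 3*x*z - z*sin(y*z) + 3*sin(z), 6*x**2*z - x*y + 3*y*z - 5*exp(x + z), z*(x + 5*y)) ≠ 0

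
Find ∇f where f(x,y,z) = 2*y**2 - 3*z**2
(0, 4*y, -6*z)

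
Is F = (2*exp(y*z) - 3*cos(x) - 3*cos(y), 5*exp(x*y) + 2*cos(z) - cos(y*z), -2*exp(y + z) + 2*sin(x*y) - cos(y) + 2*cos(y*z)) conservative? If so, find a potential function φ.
No, ∇×F = (2*x*cos(x*y) - y*sin(y*z) - 2*z*sin(y*z) - 2*exp(y + z) + sin(y) + 2*sin(z), 2*y*(exp(y*z) - cos(x*y)), 5*y*exp(x*y) - 2*z*exp(y*z) - 3*sin(y)) ≠ 0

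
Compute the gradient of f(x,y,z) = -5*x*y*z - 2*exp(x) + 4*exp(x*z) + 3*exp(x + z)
(-5*y*z + 4*z*exp(x*z) - 2*exp(x) + 3*exp(x + z), -5*x*z, -5*x*y + 4*x*exp(x*z) + 3*exp(x + z))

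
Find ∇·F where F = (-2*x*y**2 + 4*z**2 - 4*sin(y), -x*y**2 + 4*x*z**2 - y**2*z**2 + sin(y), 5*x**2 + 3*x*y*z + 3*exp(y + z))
x*y - 2*y**2 - 2*y*z**2 + 3*exp(y + z) + cos(y)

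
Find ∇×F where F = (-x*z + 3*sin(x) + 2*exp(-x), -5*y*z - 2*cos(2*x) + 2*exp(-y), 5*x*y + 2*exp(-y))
(5*x + 5*y - 2*exp(-y), -x - 5*y, 4*sin(2*x))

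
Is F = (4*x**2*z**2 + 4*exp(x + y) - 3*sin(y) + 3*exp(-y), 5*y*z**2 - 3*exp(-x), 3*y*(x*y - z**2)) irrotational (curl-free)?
No, ∇×F = (6*x*y - 10*y*z - 3*z**2, 8*x**2*z - 3*y**2, -4*exp(x + y) + 3*cos(y) + 3*exp(-y) + 3*exp(-x))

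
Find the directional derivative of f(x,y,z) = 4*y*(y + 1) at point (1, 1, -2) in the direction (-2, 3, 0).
36*sqrt(13)/13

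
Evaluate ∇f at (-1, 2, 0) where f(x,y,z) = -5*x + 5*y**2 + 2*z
(-5, 20, 2)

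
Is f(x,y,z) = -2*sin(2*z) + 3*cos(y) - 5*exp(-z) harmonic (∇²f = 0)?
No, ∇²f = 8*sin(2*z) - 3*cos(y) - 5*exp(-z)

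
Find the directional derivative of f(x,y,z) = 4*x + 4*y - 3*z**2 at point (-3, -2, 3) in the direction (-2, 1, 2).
-40/3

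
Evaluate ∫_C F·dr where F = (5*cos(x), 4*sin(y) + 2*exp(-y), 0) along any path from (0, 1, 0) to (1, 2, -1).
-2*exp(-2) + 2*exp(-1) - 4*cos(2) + 4*cos(1) + 5*sin(1)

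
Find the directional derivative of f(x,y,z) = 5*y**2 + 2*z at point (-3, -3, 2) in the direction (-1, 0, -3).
-3*sqrt(10)/5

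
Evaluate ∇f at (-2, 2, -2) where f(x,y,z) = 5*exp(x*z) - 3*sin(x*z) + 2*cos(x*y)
(-10*exp(4) + 6*cos(4) + 4*sin(4), -4*sin(4), -10*exp(4) + 6*cos(4))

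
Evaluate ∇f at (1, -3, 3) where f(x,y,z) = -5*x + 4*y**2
(-5, -24, 0)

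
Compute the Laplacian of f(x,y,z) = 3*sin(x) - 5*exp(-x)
-3*sin(x) - 5*exp(-x)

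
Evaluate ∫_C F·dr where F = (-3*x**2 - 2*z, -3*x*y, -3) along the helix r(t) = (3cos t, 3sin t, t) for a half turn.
3*pi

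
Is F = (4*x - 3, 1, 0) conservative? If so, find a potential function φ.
Yes, F is conservative. φ = 2*x**2 - 3*x + y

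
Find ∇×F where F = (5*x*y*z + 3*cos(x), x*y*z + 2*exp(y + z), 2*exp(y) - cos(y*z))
(-x*y + z*sin(y*z) + 2*exp(y) - 2*exp(y + z), 5*x*y, z*(-5*x + y))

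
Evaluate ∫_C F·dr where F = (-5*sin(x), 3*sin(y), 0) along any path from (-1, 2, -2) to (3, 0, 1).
5*cos(3) - 3 - 5*cos(1) + 3*cos(2)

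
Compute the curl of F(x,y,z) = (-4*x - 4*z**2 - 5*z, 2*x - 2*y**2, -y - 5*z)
(-1, -8*z - 5, 2)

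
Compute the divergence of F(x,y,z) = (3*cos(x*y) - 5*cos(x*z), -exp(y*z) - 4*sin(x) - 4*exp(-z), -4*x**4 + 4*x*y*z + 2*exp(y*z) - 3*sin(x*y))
4*x*y + 2*y*exp(y*z) - 3*y*sin(x*y) - z*exp(y*z) + 5*z*sin(x*z)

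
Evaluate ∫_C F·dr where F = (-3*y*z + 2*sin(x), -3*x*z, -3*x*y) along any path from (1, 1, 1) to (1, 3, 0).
3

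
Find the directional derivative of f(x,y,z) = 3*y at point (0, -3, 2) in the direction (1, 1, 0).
3*sqrt(2)/2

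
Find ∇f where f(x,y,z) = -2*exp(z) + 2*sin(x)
(2*cos(x), 0, -2*exp(z))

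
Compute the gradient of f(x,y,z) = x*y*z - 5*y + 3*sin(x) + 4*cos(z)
(y*z + 3*cos(x), x*z - 5, x*y - 4*sin(z))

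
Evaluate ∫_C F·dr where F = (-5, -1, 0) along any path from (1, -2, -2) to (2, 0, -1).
-7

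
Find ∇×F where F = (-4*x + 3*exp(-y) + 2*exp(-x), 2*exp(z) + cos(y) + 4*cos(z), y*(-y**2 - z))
(-3*y**2 - z - 2*exp(z) + 4*sin(z), 0, 3*exp(-y))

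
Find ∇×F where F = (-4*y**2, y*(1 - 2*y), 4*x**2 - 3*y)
(-3, -8*x, 8*y)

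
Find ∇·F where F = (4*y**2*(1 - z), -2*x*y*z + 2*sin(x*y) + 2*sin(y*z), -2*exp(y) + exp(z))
-2*x*z + 2*x*cos(x*y) + 2*z*cos(y*z) + exp(z)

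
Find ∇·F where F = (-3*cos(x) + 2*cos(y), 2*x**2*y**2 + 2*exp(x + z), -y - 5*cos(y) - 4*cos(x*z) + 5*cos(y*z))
4*x**2*y + 4*x*sin(x*z) - 5*y*sin(y*z) + 3*sin(x)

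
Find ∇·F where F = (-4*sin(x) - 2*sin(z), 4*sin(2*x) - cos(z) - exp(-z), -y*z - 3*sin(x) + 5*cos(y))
-y - 4*cos(x)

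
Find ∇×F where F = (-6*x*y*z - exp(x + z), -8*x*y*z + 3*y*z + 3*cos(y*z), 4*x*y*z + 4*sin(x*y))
(8*x*y + 4*x*z + 4*x*cos(x*y) + 3*y*sin(y*z) - 3*y, -6*x*y - 4*y*z - 4*y*cos(x*y) - exp(x + z), 2*z*(3*x - 4*y))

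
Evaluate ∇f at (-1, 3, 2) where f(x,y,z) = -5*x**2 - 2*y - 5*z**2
(10, -2, -20)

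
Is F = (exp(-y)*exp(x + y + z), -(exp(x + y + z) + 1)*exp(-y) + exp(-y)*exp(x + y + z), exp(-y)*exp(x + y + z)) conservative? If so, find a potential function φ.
Yes, F is conservative. φ = (exp(x + y + z) + 1)*exp(-y)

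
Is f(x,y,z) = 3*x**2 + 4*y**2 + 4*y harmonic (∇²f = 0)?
No, ∇²f = 14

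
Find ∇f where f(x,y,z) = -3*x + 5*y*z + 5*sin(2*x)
(10*cos(2*x) - 3, 5*z, 5*y)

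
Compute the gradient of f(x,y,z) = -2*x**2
(-4*x, 0, 0)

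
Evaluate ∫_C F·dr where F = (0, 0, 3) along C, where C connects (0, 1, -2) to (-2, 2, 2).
12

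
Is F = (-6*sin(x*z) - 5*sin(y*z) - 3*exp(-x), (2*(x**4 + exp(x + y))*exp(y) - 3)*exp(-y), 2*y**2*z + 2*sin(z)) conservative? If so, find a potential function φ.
No, ∇×F = (4*y*z, -6*x*cos(x*z) - 5*y*cos(y*z), 8*x**3 + 5*z*cos(y*z) + 2*exp(x + y)) ≠ 0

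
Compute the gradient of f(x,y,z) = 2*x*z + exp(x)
(2*z + exp(x), 0, 2*x)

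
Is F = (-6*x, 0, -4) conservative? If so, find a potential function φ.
Yes, F is conservative. φ = -3*x**2 - 4*z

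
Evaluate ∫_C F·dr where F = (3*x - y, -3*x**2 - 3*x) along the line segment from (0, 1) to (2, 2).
-4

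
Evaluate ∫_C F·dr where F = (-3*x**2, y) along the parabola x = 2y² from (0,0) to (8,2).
-510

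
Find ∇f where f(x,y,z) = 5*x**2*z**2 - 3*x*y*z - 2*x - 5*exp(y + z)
(10*x*z**2 - 3*y*z - 2, -3*x*z - 5*exp(y + z), 10*x**2*z - 3*x*y - 5*exp(y + z))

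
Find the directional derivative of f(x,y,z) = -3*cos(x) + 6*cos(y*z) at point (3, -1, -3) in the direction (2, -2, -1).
-12*sin(3)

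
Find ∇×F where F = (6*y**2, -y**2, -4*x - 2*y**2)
(-4*y, 4, -12*y)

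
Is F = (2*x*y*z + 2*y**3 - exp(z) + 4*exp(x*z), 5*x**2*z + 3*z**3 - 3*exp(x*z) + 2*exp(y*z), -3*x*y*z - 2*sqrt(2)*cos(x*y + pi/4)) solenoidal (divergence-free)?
No, ∇·F = -3*x*y + 2*y*z + 4*z*exp(x*z) + 2*z*exp(y*z)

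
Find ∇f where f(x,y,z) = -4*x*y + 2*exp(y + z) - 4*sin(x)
(-4*y - 4*cos(x), -4*x + 2*exp(y + z), 2*exp(y + z))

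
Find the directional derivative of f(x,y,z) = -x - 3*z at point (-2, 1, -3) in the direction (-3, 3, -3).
4*sqrt(3)/3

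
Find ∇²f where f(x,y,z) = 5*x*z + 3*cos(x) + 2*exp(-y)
-3*cos(x) + 2*exp(-y)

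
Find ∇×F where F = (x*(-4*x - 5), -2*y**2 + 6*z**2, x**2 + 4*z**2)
(-12*z, -2*x, 0)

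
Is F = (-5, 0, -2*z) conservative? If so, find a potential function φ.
Yes, F is conservative. φ = -5*x - z**2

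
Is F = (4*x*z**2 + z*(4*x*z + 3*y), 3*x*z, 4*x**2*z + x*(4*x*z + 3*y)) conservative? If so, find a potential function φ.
Yes, F is conservative. φ = x*z*(4*x*z + 3*y)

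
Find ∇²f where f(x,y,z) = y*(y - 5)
2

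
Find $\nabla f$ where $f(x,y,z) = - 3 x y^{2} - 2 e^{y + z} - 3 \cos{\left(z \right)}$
(-3*y**2, -6*x*y - 2*exp(y + z), -2*exp(y + z) + 3*sin(z))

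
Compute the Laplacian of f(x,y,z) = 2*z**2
4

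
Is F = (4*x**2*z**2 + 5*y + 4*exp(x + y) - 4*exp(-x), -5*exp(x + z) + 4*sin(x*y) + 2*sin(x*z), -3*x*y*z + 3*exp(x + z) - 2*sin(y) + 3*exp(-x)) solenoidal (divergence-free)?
No, ∇·F = ((-3*x*y + 8*x*z**2 + 4*x*cos(x*y) + 4*exp(x + y) + 3*exp(x + z))*exp(x) + 4)*exp(-x)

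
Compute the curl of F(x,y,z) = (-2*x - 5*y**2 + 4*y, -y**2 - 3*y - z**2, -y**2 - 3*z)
(-2*y + 2*z, 0, 10*y - 4)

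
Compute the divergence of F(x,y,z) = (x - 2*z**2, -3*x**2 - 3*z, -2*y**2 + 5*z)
6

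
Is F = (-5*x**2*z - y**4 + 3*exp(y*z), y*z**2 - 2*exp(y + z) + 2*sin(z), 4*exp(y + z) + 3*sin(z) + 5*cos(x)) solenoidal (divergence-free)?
No, ∇·F = -10*x*z + z**2 + 2*exp(y + z) + 3*cos(z)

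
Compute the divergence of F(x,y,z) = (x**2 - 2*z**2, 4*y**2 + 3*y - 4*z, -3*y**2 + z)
2*x + 8*y + 4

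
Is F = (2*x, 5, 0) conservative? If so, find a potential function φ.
Yes, F is conservative. φ = x**2 + 5*y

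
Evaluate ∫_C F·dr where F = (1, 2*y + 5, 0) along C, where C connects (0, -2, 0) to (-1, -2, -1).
-1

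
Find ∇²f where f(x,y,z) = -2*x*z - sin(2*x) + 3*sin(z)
4*sin(2*x) - 3*sin(z)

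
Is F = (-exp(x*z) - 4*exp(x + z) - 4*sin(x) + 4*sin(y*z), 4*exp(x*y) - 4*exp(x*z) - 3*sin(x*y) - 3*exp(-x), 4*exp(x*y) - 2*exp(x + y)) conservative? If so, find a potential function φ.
No, ∇×F = (4*x*exp(x*y) + 4*x*exp(x*z) - 2*exp(x + y), -x*exp(x*z) - 4*y*exp(x*y) + 4*y*cos(y*z) + 2*exp(x + y) - 4*exp(x + z), 4*y*exp(x*y) - 3*y*cos(x*y) - 4*z*exp(x*z) - 4*z*cos(y*z) + 3*exp(-x)) ≠ 0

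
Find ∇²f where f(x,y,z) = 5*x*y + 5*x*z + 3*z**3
18*z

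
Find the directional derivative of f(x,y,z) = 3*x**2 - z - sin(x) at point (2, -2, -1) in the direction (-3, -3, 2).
sqrt(22)*(-38 + 3*cos(2))/22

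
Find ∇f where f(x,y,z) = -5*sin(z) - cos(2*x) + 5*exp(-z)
(2*sin(2*x), 0, -5*cos(z) - 5*exp(-z))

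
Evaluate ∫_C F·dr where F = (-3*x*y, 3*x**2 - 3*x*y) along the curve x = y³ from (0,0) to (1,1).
-51/35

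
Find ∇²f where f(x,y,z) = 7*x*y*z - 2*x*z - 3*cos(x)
3*cos(x)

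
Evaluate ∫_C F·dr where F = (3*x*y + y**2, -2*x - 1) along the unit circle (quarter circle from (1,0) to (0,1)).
-8/3 - pi/2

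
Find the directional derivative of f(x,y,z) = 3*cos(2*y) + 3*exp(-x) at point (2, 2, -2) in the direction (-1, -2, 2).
4*sin(4) + exp(-2)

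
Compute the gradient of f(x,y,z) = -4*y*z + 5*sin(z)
(0, -4*z, -4*y + 5*cos(z))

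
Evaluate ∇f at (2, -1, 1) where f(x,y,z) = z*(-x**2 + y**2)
(-4, -2, -3)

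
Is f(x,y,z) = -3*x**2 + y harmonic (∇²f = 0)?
No, ∇²f = -6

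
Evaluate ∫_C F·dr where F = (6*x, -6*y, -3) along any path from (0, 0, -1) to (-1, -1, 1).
-6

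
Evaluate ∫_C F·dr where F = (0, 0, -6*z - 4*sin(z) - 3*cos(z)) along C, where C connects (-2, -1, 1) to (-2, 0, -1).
6*sin(1)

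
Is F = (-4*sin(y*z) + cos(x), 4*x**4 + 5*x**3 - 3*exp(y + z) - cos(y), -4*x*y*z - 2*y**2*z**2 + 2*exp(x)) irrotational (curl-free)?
No, ∇×F = (-4*x*z - 4*y*z**2 + 3*exp(y + z), 4*y*z - 4*y*cos(y*z) - 2*exp(x), 16*x**3 + 15*x**2 + 4*z*cos(y*z))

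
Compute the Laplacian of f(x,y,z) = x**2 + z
2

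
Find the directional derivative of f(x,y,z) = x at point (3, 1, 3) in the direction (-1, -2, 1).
-sqrt(6)/6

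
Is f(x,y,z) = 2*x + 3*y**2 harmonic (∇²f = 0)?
No, ∇²f = 6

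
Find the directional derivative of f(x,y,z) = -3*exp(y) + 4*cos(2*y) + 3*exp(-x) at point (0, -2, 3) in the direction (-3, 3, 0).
sqrt(2)*(8*exp(2)*sin(4) - 3 + 3*exp(2))*exp(-2)/2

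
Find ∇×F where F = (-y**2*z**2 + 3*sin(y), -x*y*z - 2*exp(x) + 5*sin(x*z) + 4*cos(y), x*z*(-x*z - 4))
(x*(y - 5*cos(x*z)), 2*z*(x*z - y**2 + 2), 2*y*z**2 - y*z + 5*z*cos(x*z) - 2*exp(x) - 3*cos(y))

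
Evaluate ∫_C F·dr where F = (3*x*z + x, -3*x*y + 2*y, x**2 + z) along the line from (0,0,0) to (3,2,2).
45/2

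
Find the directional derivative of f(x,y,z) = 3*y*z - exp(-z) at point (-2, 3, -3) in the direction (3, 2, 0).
-18*sqrt(13)/13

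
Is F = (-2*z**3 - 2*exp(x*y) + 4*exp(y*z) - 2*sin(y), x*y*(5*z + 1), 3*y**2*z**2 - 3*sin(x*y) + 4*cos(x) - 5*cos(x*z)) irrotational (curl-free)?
No, ∇×F = (-5*x*y - 3*x*cos(x*y) + 6*y*z**2, 4*y*exp(y*z) + 3*y*cos(x*y) - 6*z**2 - 5*z*sin(x*z) + 4*sin(x), 2*x*exp(x*y) + 5*y*z + y - 4*z*exp(y*z) + 2*cos(y))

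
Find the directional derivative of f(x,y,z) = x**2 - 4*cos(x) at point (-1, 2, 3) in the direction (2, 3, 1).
-2*sqrt(14)*(1 + 2*sin(1))/7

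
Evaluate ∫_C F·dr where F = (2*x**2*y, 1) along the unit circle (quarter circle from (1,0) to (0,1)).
1 - pi/8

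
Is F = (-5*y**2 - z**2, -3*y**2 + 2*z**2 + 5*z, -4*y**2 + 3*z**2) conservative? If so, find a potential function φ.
No, ∇×F = (-8*y - 4*z - 5, -2*z, 10*y) ≠ 0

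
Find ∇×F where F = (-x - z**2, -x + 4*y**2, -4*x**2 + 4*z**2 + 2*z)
(0, 8*x - 2*z, -1)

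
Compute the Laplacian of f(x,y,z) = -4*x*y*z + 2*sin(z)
-2*sin(z)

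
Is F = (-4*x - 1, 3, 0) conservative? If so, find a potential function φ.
Yes, F is conservative. φ = -2*x**2 - x + 3*y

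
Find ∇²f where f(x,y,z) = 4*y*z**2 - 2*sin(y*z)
2*y*(y*sin(y*z) + 4) + 2*z**2*sin(y*z)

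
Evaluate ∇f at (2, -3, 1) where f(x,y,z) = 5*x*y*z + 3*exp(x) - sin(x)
(-15 - cos(2) + 3*exp(2), 10, -30)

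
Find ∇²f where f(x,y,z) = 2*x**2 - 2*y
4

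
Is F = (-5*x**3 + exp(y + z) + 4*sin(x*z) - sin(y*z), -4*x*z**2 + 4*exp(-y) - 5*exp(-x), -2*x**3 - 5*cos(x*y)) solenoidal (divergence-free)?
No, ∇·F = -15*x**2 + 4*z*cos(x*z) - 4*exp(-y)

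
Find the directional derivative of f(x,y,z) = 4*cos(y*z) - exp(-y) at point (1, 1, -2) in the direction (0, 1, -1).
sqrt(2)*(-12*E*sin(2) + 1)*exp(-1)/2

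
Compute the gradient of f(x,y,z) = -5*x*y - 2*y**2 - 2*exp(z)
(-5*y, -5*x - 4*y, -2*exp(z))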